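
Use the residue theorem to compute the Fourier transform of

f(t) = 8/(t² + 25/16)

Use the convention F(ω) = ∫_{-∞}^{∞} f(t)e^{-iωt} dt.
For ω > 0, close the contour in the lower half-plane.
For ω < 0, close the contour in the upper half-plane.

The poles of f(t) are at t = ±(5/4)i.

Let g(z) = f(z)e^{-iωz}; for large |z| the factor e^{-iωz} decays in the lower half-plane when ω > 0 and in the upper half-plane when ω < 0.

Case ω > 0 (lower half-plane, clockwise contour ⇒ F(ω) = -2πi·ΣRes):
  Res_{z = - \frac{5 i}{4}} g(z) = \frac{16 i e^{- \frac{5 \omega}{4}}}{5}
  F(ω) = -2πi·ΣRes = \frac{32 \pi e^{- \frac{5 \omega}{4}}}{5}

Case ω < 0 (upper half-plane, counterclockwise contour ⇒ F(ω) = +2πi·ΣRes):
  Res_{z = \frac{5 i}{4}} g(z) = - \frac{16 i e^{\frac{5 \omega}{4}}}{5}
  F(ω) = 2πi·ΣRes = \frac{32 \pi e^{\frac{5 \omega}{4}}}{5}

Both cases combine into a single formula in |ω|:

F(ω) = \frac{32 \pi e^{- \frac{5 \left|{\omega}\right|}{4}}}{5}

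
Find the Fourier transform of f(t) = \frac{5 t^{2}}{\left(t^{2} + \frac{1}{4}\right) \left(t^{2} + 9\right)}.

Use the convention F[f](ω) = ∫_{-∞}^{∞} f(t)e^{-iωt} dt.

F(ω) = \frac{12 \pi e^{- 3 \left|{\omega}\right|}}{7} - \frac{2 \pi e^{- \frac{\left|{\omega}\right|}{2}}}{7}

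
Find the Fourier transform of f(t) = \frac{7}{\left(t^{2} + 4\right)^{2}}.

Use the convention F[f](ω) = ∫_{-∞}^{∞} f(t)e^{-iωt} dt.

F(ω) = \frac{7 \pi \left(2 \left|{\omega}\right| + 1\right) e^{- 2 \left|{\omega}\right|}}{16}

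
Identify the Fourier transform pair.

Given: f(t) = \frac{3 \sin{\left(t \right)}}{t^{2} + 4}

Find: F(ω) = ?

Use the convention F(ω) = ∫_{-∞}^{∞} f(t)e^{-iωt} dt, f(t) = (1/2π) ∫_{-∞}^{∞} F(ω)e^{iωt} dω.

F(ω) = \frac{3 i \pi e^{- 2 \left|{\omega + 1}\right|}}{4} - \frac{3 i \pi e^{- 2 \left|{\omega - 1}\right|}}{4}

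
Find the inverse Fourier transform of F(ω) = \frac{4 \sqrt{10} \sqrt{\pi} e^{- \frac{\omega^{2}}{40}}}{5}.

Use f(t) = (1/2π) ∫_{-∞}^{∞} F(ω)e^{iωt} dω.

f(t) = 8 e^{- 10 t^{2}}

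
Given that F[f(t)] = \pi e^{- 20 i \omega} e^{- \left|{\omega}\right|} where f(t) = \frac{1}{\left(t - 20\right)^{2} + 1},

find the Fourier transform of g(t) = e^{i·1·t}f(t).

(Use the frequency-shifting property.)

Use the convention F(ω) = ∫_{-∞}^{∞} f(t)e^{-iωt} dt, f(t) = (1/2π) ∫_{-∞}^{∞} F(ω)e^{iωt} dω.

F[g](ω) = \pi e^{- 20 i \left(\omega - 1\right) - \left|{\omega - 1}\right|}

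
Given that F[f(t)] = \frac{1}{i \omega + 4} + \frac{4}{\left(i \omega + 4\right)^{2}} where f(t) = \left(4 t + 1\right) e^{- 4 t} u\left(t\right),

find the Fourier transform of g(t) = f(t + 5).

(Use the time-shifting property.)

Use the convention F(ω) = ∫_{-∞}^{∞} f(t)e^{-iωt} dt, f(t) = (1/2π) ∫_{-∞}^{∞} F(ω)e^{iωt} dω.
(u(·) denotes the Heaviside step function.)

F[g](ω) = \frac{\left(- i \omega - 8\right) e^{5 i \omega}}{\omega^{2} - 8 i \omega - 16}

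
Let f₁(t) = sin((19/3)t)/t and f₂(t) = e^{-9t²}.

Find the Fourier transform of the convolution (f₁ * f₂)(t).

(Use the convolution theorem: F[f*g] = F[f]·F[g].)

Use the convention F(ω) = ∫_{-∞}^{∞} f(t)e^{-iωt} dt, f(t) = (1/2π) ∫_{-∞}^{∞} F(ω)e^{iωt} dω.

F[f₁*f₂](ω) = \begin{cases} \frac{\pi^{\frac{3}{2}} e^{- \frac{\omega^{2}}{36}}}{3} & \text{for}\: \omega > - \frac{19}{3} \wedge \omega < \frac{19}{3} \\0 & \text{otherwise} \end{cases}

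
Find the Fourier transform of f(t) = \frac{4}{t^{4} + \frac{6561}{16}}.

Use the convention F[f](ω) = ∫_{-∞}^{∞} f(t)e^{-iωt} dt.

F(ω) = \frac{32 \pi e^{- \frac{9 \sqrt{2} \left|{\omega}\right|}{4}} \sin{\left(\frac{9 \sqrt{2} \left|{\omega}\right|}{4} + \frac{\pi}{4} \right)}}{729}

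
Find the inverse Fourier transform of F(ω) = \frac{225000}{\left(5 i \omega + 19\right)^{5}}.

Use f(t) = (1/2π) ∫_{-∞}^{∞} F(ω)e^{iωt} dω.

f(t) = 3 t^{4} e^{- \frac{19 t}{5}} u\left(t\right)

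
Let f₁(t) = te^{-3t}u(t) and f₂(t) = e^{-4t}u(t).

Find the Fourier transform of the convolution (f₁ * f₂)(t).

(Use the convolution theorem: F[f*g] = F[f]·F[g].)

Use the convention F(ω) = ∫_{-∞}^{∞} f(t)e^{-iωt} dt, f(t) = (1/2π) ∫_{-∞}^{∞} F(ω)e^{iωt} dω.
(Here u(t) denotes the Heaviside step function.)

F[f₁*f₂](ω) = \frac{1}{\left(i \omega + 3\right)^{2} \left(i \omega + 4\right)}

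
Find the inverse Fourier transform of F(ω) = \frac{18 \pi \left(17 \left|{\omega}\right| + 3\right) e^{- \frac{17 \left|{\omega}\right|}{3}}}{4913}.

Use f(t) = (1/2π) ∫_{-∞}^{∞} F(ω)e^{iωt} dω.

f(t) = \frac{4}{\left(t^{2} + \frac{289}{9}\right)^{2}}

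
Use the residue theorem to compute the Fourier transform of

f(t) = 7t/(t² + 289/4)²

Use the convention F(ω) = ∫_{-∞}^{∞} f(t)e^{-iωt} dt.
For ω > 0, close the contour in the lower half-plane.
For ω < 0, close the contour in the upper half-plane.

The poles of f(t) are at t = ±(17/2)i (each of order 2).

Let g(z) = f(z)e^{-iωz}; for large |z| the factor e^{-iωz} decays in the lower half-plane when ω > 0 and in the upper half-plane when ω < 0.

Case ω > 0 (lower half-plane, clockwise contour ⇒ F(ω) = -2πi·ΣRes):
  Res_{z = - \frac{17 i}{2}} g(z) = \frac{7 \omega e^{- \frac{17 \omega}{2}}}{34} (pole of order 2)
  F(ω) = -2πi·ΣRes = - \frac{7 i \pi \omega e^{- \frac{17 \omega}{2}}}{17}

Case ω < 0 (upper half-plane, counterclockwise contour ⇒ F(ω) = +2πi·ΣRes):
  Res_{z = \frac{17 i}{2}} g(z) = - \frac{7 \omega e^{\frac{17 \omega}{2}}}{34} (pole of order 2)
  F(ω) = 2πi·ΣRes = - \frac{7 i \pi \omega e^{\frac{17 \omega}{2}}}{17}

Both cases combine into a single formula in |ω|:

F(ω) = - \frac{7 i \pi \omega e^{- \frac{17 \left|{\omega}\right|}{2}}}{17}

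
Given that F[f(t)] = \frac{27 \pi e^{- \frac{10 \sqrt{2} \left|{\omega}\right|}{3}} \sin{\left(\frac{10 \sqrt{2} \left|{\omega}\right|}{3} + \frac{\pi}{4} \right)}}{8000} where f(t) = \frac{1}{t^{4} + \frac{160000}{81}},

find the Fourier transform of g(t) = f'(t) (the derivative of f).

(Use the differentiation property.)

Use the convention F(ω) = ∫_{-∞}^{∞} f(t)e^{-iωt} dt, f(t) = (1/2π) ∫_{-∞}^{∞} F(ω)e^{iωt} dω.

F[g](ω) = \frac{27 i \pi \omega e^{- \frac{10 \sqrt{2} \left|{\omega}\right|}{3}} \sin{\left(\frac{10 \sqrt{2} \left|{\omega}\right|}{3} + \frac{\pi}{4} \right)}}{8000}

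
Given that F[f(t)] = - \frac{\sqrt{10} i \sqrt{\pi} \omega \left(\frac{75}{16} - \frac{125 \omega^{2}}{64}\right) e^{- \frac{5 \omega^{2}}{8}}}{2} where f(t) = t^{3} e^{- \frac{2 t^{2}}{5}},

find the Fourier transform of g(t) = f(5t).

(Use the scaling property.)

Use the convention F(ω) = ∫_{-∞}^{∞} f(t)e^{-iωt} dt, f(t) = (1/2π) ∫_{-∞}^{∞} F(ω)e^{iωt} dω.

F[g](ω) = \frac{\sqrt{10} i \sqrt{\pi} \omega \left(\omega^{2} - 60\right) e^{- \frac{\omega^{2}}{40}}}{640}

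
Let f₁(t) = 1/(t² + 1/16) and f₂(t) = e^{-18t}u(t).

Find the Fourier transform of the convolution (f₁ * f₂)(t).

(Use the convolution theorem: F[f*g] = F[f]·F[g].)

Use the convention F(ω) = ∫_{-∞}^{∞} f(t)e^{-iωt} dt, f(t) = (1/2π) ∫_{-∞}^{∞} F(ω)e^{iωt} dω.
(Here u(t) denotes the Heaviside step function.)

F[f₁*f₂](ω) = \frac{4 \pi e^{- \frac{\left|{\omega}\right|}{4}}}{i \omega + 18}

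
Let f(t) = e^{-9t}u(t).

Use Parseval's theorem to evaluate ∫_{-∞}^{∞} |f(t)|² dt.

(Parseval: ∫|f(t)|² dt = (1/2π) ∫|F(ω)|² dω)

∫|f(t)|² dt = \frac{1}{18}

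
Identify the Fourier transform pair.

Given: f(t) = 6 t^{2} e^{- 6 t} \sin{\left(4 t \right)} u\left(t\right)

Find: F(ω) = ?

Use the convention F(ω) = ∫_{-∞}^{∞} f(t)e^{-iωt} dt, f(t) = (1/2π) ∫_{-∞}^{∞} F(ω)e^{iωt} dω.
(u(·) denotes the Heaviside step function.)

F(ω) = \frac{48 \left(3 \left(i \omega + 6\right)^{2} - 16\right)}{\left(\left(i \omega + 6\right)^{2} + 16\right)^{3}}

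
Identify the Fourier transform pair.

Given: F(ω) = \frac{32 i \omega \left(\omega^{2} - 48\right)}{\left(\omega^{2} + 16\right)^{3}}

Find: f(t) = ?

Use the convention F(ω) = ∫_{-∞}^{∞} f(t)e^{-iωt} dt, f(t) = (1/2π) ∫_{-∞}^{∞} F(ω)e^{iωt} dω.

f(t) = 8 t e^{- 4 \left|{t}\right|} \left|{t}\right|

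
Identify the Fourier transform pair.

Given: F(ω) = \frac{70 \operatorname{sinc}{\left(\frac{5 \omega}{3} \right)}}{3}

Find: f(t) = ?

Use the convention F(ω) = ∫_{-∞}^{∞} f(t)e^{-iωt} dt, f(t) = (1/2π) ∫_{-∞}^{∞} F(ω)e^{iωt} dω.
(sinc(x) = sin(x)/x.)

f(t) = 7 \left(\begin{cases} 1 & \text{for}\: \left|{t}\right| < \frac{5}{3} \\0 & \text{otherwise} \end{cases}\right)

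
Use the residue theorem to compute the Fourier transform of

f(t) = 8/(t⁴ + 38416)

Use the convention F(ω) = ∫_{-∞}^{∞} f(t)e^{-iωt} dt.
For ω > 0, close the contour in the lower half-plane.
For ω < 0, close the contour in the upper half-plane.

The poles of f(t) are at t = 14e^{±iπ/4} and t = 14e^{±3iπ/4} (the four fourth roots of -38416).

Let g(z) = f(z)e^{-iωz}; for large |z| the factor e^{-iωz} decays in the lower half-plane when ω > 0 and in the upper half-plane when ω < 0.

Case ω > 0 (lower half-plane, clockwise contour ⇒ F(ω) = -2πi·ΣRes):
  Res_{z = - 7 \sqrt{2} - 7 \sqrt{2} i} g(z) = \frac{\sqrt{2} i \left(1 - i\right) e^{7 \sqrt{2} \omega \left(-1 + i\right)}}{2744}
  Res_{z = 7 \sqrt{2} - 7 \sqrt{2} i} g(z) = \frac{\sqrt{2} i \left(1 + i\right) e^{- 7 \sqrt{2} \omega \left(1 + i\right)}}{2744}
  F(ω) = -2πi·ΣRes = \frac{\sqrt{2} \pi \left(1 - i\right) \left(e^{14 \sqrt{2} i \omega} + i\right) e^{- 7 \sqrt{2} \omega \left(1 + i\right)}}{1372} = \frac{\pi e^{- 7 \sqrt{2} \omega} \sin{\left(7 \sqrt{2} \omega + \frac{\pi}{4} \right)}}{343}

Case ω < 0 (upper half-plane, counterclockwise contour ⇒ F(ω) = +2πi·ΣRes):
  Res_{z = 7 \sqrt{2} + 7 \sqrt{2} i} g(z) = \frac{\sqrt{2} i \left(-1 + i\right) e^{7 \sqrt{2} \omega \left(1 - i\right)}}{2744}
  Res_{z = - 7 \sqrt{2} + 7 \sqrt{2} i} g(z) = \frac{\sqrt{2} \left(1 - i\right) e^{7 \sqrt{2} \omega \left(1 + i\right)}}{2744}
  F(ω) = 2πi·ΣRes = - \frac{\sqrt{2} i \pi \left(i \left(1 - i\right) e^{7 \sqrt{2} \omega \left(1 - i\right)} - \left(1 - i\right) e^{7 \sqrt{2} \omega \left(1 + i\right)}\right)}{1372} = \frac{\pi e^{7 \sqrt{2} \omega} \cos{\left(7 \sqrt{2} \omega + \frac{\pi}{4} \right)}}{343}

Both cases combine into a single formula in |ω|:

F(ω) = \frac{\pi e^{- 7 \sqrt{2} \left|{\omega}\right|} \sin{\left(7 \sqrt{2} \left|{\omega}\right| + \frac{\pi}{4} \right)}}{343}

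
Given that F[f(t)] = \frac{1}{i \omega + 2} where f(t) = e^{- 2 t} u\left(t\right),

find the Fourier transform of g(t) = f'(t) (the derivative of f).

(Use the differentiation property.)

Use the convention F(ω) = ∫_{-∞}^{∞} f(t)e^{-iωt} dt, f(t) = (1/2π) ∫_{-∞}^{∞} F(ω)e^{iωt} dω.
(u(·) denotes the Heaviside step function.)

F[g](ω) = \frac{\omega}{\omega - 2 i}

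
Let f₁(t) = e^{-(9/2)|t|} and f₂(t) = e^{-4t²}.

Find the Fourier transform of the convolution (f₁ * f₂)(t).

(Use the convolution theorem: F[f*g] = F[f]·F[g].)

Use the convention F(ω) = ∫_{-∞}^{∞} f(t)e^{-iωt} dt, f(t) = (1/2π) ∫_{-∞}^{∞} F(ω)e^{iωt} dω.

F[f₁*f₂](ω) = \frac{18 \sqrt{\pi} e^{- \frac{\omega^{2}}{16}}}{4 \omega^{2} + 81}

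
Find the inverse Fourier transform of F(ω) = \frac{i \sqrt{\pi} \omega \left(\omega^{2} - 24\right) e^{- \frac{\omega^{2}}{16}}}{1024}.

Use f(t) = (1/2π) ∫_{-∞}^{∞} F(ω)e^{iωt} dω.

f(t) = t^{3} e^{- 4 t^{2}}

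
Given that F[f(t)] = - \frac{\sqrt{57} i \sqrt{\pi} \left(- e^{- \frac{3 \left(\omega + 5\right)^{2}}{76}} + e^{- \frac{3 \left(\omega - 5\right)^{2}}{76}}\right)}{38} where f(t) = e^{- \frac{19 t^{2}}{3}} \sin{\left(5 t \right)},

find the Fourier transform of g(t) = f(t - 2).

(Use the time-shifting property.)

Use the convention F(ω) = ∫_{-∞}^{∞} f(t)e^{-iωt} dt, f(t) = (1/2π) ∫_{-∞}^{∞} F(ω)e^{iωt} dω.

F[g](ω) = \frac{\sqrt{57} i \sqrt{\pi} \left(1 - e^{\frac{15 \omega}{19}}\right) e^{- \frac{3 \omega^{2}}{76} - \frac{15 \omega}{38} - 2 i \omega - \frac{75}{76}}}{38}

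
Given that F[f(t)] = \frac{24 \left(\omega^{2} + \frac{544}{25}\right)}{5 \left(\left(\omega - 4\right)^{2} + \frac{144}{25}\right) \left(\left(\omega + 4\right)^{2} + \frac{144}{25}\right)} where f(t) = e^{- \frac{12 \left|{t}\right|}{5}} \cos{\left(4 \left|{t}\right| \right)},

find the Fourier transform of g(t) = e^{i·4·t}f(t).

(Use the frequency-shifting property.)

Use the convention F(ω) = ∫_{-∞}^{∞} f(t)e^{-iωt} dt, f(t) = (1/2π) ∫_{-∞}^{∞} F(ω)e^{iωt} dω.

F[g](ω) = \frac{120 \left(25 \left(\omega - 4\right)^{2} + 544\right)}{\left(25 \omega^{2} + 144\right) \left(25 \left(\omega - 8\right)^{2} + 144\right)}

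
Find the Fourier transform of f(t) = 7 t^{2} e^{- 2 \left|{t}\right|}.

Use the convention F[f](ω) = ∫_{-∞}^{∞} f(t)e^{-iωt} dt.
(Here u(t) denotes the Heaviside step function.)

F(ω) = \frac{56 \left(4 - 3 \omega^{2}\right)}{\left(\omega^{2} + 4\right)^{3}}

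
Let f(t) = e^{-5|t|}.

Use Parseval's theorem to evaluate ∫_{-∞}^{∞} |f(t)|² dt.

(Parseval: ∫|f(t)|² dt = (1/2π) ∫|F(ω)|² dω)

∫|f(t)|² dt = \frac{1}{5}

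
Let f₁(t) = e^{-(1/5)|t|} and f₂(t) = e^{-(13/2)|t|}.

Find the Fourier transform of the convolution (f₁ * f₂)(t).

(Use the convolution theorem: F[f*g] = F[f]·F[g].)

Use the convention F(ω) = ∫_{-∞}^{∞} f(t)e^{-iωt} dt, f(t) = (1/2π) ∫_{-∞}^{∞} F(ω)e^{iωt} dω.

F[f₁*f₂](ω) = \frac{520}{100 \omega^{4} + 4229 \omega^{2} + 169}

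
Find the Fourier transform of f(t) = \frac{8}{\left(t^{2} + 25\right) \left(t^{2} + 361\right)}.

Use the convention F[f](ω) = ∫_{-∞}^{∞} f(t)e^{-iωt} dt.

F(ω) = \frac{\pi \left(19 e^{14 \left|{\omega}\right|} - 5\right) e^{- 19 \left|{\omega}\right|}}{3990}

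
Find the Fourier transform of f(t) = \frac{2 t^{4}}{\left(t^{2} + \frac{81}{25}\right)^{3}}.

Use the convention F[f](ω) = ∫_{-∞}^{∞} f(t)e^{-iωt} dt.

F(ω) = \frac{\pi \left(27 \omega^{2} - 75 \left|{\omega}\right| + 25\right) e^{- \frac{9 \left|{\omega}\right|}{5}}}{60}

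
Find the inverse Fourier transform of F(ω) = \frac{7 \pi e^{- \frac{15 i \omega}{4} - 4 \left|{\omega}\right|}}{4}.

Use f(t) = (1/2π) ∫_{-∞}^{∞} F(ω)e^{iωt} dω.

f(t) = \frac{7}{\left(t - \frac{15}{4}\right)^{2} + 16}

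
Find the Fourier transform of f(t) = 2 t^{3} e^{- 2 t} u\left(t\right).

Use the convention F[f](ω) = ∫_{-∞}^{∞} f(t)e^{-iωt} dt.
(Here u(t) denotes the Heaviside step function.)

F(ω) = \frac{12}{\left(i \omega + 2\right)^{4}}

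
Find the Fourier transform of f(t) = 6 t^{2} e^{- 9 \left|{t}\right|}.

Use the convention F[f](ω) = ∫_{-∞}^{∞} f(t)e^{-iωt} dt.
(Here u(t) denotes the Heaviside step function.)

F(ω) = \frac{648 \left(27 - \omega^{2}\right)}{\left(\omega^{2} + 81\right)^{3}}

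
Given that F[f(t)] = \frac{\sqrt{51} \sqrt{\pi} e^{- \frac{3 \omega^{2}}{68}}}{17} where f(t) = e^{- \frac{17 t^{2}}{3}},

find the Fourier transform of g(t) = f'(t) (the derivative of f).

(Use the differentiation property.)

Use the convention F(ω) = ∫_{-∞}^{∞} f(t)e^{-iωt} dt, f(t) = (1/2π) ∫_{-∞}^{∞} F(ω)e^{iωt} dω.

F[g](ω) = \frac{\sqrt{51} i \sqrt{\pi} \omega e^{- \frac{3 \omega^{2}}{68}}}{17}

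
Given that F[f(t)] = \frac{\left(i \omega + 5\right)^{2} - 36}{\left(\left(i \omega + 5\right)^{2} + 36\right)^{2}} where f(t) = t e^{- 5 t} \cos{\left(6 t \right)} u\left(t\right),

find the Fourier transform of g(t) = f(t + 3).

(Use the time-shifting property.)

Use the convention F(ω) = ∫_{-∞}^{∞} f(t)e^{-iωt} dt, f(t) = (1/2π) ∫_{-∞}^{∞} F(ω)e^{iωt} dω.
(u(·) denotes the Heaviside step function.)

F[g](ω) = \frac{\left(\left(i \omega + 5\right)^{2} - 36\right) e^{3 i \omega}}{\left(\left(i \omega + 5\right)^{2} + 36\right)^{2}}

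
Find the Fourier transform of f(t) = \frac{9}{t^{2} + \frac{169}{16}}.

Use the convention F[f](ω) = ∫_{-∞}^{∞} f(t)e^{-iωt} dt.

F(ω) = \frac{36 \pi e^{- \frac{13 \left|{\omega}\right|}{4}}}{13}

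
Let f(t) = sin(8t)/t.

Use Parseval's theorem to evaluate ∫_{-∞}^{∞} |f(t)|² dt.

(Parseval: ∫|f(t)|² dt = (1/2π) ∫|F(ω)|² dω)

∫|f(t)|² dt = 8 \pi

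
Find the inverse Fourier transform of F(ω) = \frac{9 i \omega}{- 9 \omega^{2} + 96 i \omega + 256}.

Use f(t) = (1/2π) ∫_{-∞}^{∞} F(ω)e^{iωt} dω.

f(t) = \left(1 - \frac{16 t}{3}\right) e^{- \frac{16 t}{3}} u\left(t\right)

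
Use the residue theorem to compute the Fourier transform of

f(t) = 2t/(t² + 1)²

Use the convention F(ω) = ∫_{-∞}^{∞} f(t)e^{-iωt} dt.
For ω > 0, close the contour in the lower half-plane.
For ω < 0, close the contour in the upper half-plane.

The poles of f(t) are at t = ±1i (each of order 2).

Let g(z) = f(z)e^{-iωz}; for large |z| the factor e^{-iωz} decays in the lower half-plane when ω > 0 and in the upper half-plane when ω < 0.

Case ω > 0 (lower half-plane, clockwise contour ⇒ F(ω) = -2πi·ΣRes):
  Res_{z = - i} g(z) = \frac{\omega e^{- \omega}}{2} (pole of order 2)
  F(ω) = -2πi·ΣRes = - i \pi \omega e^{- \omega}

Case ω < 0 (upper half-plane, counterclockwise contour ⇒ F(ω) = +2πi·ΣRes):
  Res_{z = i} g(z) = - \frac{\omega e^{\omega}}{2} (pole of order 2)
  F(ω) = 2πi·ΣRes = - i \pi \omega e^{\omega}

Both cases combine into a single formula in |ω|:

F(ω) = - i \pi \omega e^{- \left|{\omega}\right|}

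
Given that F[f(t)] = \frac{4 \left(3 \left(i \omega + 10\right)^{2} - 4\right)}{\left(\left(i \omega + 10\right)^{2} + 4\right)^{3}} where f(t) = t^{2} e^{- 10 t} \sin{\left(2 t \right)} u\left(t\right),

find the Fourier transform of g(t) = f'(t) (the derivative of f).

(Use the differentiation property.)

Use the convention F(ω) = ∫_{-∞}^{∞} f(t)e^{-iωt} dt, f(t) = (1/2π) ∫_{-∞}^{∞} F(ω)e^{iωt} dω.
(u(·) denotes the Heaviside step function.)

F[g](ω) = \frac{4 i \omega \left(3 \left(i \omega + 10\right)^{2} - 4\right)}{\left(\left(i \omega + 10\right)^{2} + 4\right)^{3}}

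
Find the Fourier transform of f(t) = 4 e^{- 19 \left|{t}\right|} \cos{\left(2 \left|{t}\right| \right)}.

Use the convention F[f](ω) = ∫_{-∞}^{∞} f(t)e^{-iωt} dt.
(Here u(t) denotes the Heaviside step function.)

F(ω) = \frac{152 \left(\omega^{2} + 365\right)}{\omega^{4} + 714 \omega^{2} + 133225}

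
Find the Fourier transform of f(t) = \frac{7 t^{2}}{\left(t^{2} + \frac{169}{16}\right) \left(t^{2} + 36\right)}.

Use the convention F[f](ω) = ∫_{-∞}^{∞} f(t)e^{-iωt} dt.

F(ω) = \frac{672 \pi e^{- 6 \left|{\omega}\right|}}{407} - \frac{364 \pi e^{- \frac{13 \left|{\omega}\right|}{4}}}{407}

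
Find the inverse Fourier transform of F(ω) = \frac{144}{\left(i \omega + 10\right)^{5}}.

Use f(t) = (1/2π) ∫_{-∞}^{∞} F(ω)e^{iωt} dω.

f(t) = 6 t^{4} e^{- 10 t} u\left(t\right)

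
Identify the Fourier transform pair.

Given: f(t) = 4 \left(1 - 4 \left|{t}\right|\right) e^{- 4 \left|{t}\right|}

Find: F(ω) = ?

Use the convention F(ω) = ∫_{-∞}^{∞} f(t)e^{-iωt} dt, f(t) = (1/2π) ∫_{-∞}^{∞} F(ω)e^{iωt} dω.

F(ω) = \frac{64 \omega^{2}}{\left(\omega^{2} + 16\right)^{2}}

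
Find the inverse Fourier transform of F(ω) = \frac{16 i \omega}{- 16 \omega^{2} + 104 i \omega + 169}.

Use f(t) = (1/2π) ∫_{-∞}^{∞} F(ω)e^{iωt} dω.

f(t) = \left(1 - \frac{13 t}{4}\right) e^{- \frac{13 t}{4}} u\left(t\right)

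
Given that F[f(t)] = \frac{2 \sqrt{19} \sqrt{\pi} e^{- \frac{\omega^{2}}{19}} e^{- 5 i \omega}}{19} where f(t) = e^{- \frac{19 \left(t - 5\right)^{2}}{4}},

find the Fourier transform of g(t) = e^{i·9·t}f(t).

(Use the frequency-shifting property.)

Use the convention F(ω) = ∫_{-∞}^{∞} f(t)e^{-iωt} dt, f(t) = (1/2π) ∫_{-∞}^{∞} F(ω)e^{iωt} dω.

F[g](ω) = \frac{2 \sqrt{19} \sqrt{\pi} e^{- \frac{\left(\omega - 9\right) \left(\omega - 9 + 95 i\right)}{19}}}{19}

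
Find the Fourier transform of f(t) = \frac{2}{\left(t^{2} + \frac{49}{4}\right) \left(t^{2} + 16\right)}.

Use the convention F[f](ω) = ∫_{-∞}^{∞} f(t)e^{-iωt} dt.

F(ω) = - \frac{2 \pi e^{- 4 \left|{\omega}\right|}}{15} + \frac{16 \pi e^{- \frac{7 \left|{\omega}\right|}{2}}}{105}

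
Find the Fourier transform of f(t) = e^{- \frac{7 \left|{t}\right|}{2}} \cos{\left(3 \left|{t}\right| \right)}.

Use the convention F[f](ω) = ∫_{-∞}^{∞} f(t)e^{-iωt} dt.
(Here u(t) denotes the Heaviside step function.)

F(ω) = \frac{28 \left(4 \omega^{2} + 85\right)}{16 \omega^{4} + 104 \omega^{2} + 7225}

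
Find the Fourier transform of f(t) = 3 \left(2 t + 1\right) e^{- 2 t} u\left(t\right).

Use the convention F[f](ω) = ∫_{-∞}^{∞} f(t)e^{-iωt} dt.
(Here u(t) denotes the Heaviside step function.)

F(ω) = \frac{3 \left(- i \omega - 4\right)}{\omega^{2} - 4 i \omega - 4}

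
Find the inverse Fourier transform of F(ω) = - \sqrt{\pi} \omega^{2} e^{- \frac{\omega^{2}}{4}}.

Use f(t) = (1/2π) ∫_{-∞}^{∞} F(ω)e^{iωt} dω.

f(t) = \left(4 t^{2} - 2\right) e^{- t^{2}}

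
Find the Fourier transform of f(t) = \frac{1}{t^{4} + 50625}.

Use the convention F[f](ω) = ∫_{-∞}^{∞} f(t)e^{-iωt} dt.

F(ω) = \frac{\pi e^{- \frac{15 \sqrt{2} \left|{\omega}\right|}{2}} \sin{\left(\frac{15 \sqrt{2} \left|{\omega}\right|}{2} + \frac{\pi}{4} \right)}}{3375}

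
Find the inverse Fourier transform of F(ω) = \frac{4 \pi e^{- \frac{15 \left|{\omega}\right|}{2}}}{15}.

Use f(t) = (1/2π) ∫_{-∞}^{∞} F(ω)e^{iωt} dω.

f(t) = \frac{2}{t^{2} + \frac{225}{4}}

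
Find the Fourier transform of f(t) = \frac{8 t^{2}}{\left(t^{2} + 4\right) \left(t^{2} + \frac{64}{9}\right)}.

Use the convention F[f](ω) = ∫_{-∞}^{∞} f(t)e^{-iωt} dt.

F(ω) = - \frac{36 \pi e^{- 2 \left|{\omega}\right|}}{7} + \frac{48 \pi e^{- \frac{8 \left|{\omega}\right|}{3}}}{7}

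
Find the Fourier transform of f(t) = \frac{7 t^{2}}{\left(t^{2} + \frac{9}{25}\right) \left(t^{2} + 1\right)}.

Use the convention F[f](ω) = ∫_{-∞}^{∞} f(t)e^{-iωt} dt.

F(ω) = \frac{175 \pi e^{- \left|{\omega}\right|}}{16} - \frac{105 \pi e^{- \frac{3 \left|{\omega}\right|}{5}}}{16}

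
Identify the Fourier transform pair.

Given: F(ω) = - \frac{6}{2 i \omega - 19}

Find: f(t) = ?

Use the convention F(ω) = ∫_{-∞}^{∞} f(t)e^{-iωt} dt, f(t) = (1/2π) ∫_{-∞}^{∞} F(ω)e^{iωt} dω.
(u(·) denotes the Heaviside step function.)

f(t) = 3 e^{\frac{19 t}{2}} u\left(- t\right)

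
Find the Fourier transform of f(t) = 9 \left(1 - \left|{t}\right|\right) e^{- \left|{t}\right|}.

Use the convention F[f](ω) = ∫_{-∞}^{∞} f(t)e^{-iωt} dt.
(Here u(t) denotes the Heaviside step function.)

F(ω) = \frac{36 \omega^{2}}{\left(\omega^{2} + 1\right)^{2}}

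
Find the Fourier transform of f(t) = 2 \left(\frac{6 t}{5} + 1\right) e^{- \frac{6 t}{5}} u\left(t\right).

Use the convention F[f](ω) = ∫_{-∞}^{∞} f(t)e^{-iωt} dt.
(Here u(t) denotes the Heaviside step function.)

F(ω) = \frac{10 \left(- 5 i \omega - 12\right)}{25 \omega^{2} - 60 i \omega - 36}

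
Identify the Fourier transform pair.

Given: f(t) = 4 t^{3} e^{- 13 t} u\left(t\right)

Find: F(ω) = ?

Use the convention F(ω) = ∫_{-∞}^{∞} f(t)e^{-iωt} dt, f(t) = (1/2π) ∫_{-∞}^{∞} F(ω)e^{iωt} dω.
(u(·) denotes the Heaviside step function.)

F(ω) = \frac{24}{\left(i \omega + 13\right)^{4}}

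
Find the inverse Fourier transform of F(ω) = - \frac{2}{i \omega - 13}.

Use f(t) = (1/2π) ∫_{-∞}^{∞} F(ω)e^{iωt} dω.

f(t) = 2 e^{13 t} u\left(- t\right)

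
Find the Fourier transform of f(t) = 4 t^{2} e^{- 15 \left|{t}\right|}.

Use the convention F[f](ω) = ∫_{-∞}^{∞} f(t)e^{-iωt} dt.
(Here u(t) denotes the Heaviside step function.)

F(ω) = \frac{720 \left(75 - \omega^{2}\right)}{\left(\omega^{2} + 225\right)^{3}}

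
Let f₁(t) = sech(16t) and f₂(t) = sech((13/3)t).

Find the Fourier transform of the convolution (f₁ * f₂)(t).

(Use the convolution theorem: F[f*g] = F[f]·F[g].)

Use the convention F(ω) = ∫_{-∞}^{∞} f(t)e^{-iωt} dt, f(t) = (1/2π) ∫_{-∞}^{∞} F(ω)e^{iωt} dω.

F[f₁*f₂](ω) = \frac{3 \pi^{2}}{208 \cosh{\left(\frac{\pi \omega}{32} \right)} \cosh{\left(\frac{3 \pi \omega}{26} \right)}}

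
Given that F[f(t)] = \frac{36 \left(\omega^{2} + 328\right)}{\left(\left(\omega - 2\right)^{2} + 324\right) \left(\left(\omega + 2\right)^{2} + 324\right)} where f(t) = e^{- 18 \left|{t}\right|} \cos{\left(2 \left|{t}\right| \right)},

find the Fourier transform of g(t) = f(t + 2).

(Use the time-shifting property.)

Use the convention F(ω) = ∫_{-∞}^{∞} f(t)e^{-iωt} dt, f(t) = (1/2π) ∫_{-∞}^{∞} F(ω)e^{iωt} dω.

F[g](ω) = \frac{36 \left(\omega^{2} + 328\right) e^{2 i \omega}}{\omega^{4} + 640 \omega^{2} + 107584}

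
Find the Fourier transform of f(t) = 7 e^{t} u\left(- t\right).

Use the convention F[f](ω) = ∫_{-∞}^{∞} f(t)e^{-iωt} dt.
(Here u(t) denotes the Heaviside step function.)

F(ω) = \frac{7 i}{\omega + i}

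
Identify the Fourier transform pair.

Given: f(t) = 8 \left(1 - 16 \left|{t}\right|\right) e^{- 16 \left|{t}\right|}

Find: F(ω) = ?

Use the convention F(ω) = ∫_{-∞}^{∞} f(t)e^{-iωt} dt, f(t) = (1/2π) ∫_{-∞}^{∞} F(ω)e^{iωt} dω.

F(ω) = \frac{512 \omega^{2}}{\left(\omega^{2} + 256\right)^{2}}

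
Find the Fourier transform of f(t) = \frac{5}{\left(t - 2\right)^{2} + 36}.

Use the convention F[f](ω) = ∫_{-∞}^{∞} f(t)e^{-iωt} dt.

F(ω) = \frac{5 \pi e^{- 2 i \omega - 6 \left|{\omega}\right|}}{6}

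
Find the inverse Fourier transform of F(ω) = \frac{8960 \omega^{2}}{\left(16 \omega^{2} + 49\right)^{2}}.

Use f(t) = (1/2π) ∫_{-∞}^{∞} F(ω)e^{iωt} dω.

f(t) = 5 \left(1 - \frac{7 \left|{t}\right|}{4}\right) e^{- \frac{7 \left|{t}\right|}{4}}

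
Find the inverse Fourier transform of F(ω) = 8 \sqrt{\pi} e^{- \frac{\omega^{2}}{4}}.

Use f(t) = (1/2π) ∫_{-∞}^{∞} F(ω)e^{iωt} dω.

f(t) = 8 e^{- t^{2}}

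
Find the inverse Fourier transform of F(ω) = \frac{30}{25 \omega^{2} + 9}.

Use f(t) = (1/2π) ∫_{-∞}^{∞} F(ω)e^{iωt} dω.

f(t) = e^{- \frac{3 \left|{t}\right|}{5}}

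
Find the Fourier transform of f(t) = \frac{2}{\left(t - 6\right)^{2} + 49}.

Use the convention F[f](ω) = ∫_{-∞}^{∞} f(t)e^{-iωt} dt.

F(ω) = \frac{2 \pi e^{- 6 i \omega - 7 \left|{\omega}\right|}}{7}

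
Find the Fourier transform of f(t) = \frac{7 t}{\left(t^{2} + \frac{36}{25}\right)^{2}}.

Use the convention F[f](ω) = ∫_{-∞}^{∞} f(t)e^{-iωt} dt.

F(ω) = - \frac{35 i \pi \omega e^{- \frac{6 \left|{\omega}\right|}{5}}}{12}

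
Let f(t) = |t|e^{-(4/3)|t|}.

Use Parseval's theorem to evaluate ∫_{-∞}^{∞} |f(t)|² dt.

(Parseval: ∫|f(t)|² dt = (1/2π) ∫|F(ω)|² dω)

∫|f(t)|² dt = \frac{27}{128}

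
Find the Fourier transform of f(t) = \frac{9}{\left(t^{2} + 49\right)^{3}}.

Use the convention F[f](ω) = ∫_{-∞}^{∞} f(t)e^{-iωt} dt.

F(ω) = \frac{9 \pi \left(49 \omega^{2} + 21 \left|{\omega}\right| + 3\right) e^{- 7 \left|{\omega}\right|}}{134456}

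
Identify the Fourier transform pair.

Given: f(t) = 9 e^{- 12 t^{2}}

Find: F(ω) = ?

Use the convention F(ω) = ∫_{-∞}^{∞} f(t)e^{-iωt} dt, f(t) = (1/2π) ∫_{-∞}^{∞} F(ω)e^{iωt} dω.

F(ω) = \frac{3 \sqrt{3} \sqrt{\pi} e^{- \frac{\omega^{2}}{48}}}{2}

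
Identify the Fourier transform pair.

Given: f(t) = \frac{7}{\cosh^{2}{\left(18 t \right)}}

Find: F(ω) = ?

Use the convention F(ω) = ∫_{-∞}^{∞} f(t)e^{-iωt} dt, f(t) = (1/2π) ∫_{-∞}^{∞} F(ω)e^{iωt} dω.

F(ω) = \frac{7 \pi \omega}{324 \sinh{\left(\frac{\pi \omega}{36} \right)}}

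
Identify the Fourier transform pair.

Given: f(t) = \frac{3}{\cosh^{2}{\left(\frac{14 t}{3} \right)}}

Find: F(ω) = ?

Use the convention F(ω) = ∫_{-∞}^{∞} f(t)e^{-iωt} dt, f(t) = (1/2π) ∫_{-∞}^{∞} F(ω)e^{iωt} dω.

F(ω) = \frac{27 \pi \omega}{196 \sinh{\left(\frac{3 \pi \omega}{28} \right)}}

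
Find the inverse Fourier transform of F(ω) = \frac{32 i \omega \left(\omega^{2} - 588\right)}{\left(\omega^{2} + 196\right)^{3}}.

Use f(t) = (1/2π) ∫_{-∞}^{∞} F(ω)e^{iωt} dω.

f(t) = 8 t e^{- 14 \left|{t}\right|} \left|{t}\right|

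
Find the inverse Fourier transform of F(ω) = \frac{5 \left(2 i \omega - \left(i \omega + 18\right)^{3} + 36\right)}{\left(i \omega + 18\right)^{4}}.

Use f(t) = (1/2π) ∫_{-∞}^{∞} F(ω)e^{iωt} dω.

f(t) = 5 \left(t^{2} - 1\right) e^{- 18 t} u\left(t\right)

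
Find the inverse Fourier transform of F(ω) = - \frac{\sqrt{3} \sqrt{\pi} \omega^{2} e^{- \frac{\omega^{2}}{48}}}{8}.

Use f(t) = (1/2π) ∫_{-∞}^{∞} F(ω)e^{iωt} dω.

f(t) = 9 \left(48 t^{2} - 2\right) e^{- 12 t^{2}}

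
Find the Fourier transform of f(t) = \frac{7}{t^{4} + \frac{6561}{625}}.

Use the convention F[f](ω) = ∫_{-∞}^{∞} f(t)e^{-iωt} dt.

F(ω) = \frac{875 \pi e^{- \frac{9 \sqrt{2} \left|{\omega}\right|}{10}} \sin{\left(\frac{9 \sqrt{2} \left|{\omega}\right|}{10} + \frac{\pi}{4} \right)}}{729}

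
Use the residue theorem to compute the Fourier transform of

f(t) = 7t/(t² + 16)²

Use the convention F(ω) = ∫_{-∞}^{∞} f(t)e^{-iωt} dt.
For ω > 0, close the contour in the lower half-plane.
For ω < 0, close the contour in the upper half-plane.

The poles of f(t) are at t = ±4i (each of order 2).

Let g(z) = f(z)e^{-iωz}; for large |z| the factor e^{-iωz} decays in the lower half-plane when ω > 0 and in the upper half-plane when ω < 0.

Case ω > 0 (lower half-plane, clockwise contour ⇒ F(ω) = -2πi·ΣRes):
  Res_{z = - 4 i} g(z) = \frac{7 \omega e^{- 4 \omega}}{16} (pole of order 2)
  F(ω) = -2πi·ΣRes = - \frac{7 i \pi \omega e^{- 4 \omega}}{8}

Case ω < 0 (upper half-plane, counterclockwise contour ⇒ F(ω) = +2πi·ΣRes):
  Res_{z = 4 i} g(z) = - \frac{7 \omega e^{4 \omega}}{16} (pole of order 2)
  F(ω) = 2πi·ΣRes = - \frac{7 i \pi \omega e^{4 \omega}}{8}

Both cases combine into a single formula in |ω|:

F(ω) = - \frac{7 i \pi \omega e^{- 4 \left|{\omega}\right|}}{8}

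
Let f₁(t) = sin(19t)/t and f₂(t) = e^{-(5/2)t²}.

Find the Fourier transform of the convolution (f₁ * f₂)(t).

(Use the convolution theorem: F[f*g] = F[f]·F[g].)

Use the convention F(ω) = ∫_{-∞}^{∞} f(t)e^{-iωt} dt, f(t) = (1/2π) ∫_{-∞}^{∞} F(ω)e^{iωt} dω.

F[f₁*f₂](ω) = \begin{cases} \frac{\sqrt{10} \pi^{\frac{3}{2}} e^{- \frac{\omega^{2}}{10}}}{5} & \text{for}\: \omega > -19 \wedge \omega < 19 \\0 & \text{otherwise} \end{cases}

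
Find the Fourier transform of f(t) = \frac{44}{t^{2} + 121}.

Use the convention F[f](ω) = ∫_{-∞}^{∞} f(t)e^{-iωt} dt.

F(ω) = 4 \pi e^{- 11 \left|{\omega}\right|}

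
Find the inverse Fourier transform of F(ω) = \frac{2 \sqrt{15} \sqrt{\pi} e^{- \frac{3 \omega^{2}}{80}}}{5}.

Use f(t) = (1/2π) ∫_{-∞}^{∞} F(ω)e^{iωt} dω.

f(t) = 4 e^{- \frac{20 t^{2}}{3}}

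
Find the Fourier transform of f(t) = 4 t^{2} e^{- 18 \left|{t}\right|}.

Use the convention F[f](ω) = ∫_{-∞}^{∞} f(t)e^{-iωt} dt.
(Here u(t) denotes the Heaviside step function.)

F(ω) = \frac{864 \left(108 - \omega^{2}\right)}{\left(\omega^{2} + 324\right)^{3}}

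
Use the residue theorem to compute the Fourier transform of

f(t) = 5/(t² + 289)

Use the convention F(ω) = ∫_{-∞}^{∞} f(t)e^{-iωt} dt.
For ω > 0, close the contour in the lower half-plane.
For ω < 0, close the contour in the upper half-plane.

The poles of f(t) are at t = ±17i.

Let g(z) = f(z)e^{-iωz}; for large |z| the factor e^{-iωz} decays in the lower half-plane when ω > 0 and in the upper half-plane when ω < 0.

Case ω > 0 (lower half-plane, clockwise contour ⇒ F(ω) = -2πi·ΣRes):
  Res_{z = - 17 i} g(z) = \frac{5 i e^{- 17 \omega}}{34}
  F(ω) = -2πi·ΣRes = \frac{5 \pi e^{- 17 \omega}}{17}

Case ω < 0 (upper half-plane, counterclockwise contour ⇒ F(ω) = +2πi·ΣRes):
  Res_{z = 17 i} g(z) = - \frac{5 i e^{17 \omega}}{34}
  F(ω) = 2πi·ΣRes = \frac{5 \pi e^{17 \omega}}{17}

Both cases combine into a single formula in |ω|:

F(ω) = \frac{5 \pi e^{- 17 \left|{\omega}\right|}}{17}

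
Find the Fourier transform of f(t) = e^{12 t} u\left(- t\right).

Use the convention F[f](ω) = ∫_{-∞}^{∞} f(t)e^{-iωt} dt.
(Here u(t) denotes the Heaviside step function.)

F(ω) = \frac{i}{\omega + 12 i}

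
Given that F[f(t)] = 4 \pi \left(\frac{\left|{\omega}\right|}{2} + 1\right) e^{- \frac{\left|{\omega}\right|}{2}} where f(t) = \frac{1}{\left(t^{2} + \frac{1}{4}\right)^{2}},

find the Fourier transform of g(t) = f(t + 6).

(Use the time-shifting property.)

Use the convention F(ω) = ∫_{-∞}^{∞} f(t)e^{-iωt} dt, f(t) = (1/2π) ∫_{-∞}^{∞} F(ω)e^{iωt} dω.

F[g](ω) = 2 \pi \left(\left|{\omega}\right| + 2\right) e^{6 i \omega - \frac{\left|{\omega}\right|}{2}}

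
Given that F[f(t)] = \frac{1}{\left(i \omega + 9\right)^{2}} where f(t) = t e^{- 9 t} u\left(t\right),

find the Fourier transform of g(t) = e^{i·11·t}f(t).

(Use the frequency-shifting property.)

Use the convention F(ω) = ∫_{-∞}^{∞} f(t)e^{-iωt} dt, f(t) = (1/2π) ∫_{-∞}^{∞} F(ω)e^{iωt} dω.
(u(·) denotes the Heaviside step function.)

F[g](ω) = \frac{1}{\left(i \left(\omega - 11\right) + 9\right)^{2}}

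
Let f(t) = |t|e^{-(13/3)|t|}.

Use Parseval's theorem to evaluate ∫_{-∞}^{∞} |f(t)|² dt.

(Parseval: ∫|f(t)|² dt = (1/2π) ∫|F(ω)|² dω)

∫|f(t)|² dt = \frac{27}{4394}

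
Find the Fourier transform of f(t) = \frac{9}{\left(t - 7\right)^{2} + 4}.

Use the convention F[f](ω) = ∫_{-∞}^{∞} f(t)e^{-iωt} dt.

F(ω) = \frac{9 \pi e^{- 7 i \omega - 2 \left|{\omega}\right|}}{2}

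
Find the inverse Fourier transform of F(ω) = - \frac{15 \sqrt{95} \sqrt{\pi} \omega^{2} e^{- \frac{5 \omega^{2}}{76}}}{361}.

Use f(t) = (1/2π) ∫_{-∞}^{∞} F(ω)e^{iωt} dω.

f(t) = 3 \left(\frac{76 t^{2}}{5} - 2\right) e^{- \frac{19 t^{2}}{5}}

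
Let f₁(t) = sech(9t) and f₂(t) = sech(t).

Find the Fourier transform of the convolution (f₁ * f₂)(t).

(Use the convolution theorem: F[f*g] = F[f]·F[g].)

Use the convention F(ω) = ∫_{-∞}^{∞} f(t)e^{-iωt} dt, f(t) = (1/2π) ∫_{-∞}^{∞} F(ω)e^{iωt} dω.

F[f₁*f₂](ω) = \frac{\pi^{2}}{9 \cosh{\left(\frac{\pi \omega}{18} \right)} \cosh{\left(\frac{\pi \omega}{2} \right)}}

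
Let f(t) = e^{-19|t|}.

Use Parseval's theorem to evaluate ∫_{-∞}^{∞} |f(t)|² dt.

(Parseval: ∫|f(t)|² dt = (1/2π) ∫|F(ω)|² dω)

∫|f(t)|² dt = \frac{1}{19}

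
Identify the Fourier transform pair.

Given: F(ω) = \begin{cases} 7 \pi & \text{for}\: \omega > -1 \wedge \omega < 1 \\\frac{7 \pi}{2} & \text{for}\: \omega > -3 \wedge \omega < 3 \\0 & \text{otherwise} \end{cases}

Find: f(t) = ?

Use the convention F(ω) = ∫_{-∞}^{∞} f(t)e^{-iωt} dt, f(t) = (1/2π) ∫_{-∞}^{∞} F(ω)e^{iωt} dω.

f(t) = \frac{7 \sin{\left(2 t \right)} \cos{\left(t \right)}}{t}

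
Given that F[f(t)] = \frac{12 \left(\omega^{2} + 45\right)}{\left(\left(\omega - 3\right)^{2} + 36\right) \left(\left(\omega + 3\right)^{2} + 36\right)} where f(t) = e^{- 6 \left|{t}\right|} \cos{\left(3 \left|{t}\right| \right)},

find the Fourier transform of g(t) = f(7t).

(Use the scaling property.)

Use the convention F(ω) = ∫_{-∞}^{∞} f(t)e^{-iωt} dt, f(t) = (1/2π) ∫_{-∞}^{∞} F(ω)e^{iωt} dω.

F[g](ω) = \frac{84 \left(\omega^{2} + 2205\right)}{\omega^{4} + 2646 \omega^{2} + 4862025}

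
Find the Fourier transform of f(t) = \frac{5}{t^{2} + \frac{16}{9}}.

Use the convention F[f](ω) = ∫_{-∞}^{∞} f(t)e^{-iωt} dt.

F(ω) = \frac{15 \pi e^{- \frac{4 \left|{\omega}\right|}{3}}}{4}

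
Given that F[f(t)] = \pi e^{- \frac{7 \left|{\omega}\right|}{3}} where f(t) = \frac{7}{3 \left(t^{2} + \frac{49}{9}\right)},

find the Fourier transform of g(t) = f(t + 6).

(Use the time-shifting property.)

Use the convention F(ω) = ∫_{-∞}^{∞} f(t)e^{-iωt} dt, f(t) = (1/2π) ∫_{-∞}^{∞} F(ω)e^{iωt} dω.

F[g](ω) = \pi e^{6 i \omega - \frac{7 \left|{\omega}\right|}{3}}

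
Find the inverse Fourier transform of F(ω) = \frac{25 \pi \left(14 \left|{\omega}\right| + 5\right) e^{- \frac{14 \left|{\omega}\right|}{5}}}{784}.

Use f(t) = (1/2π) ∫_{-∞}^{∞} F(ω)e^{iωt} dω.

f(t) = \frac{7}{\left(t^{2} + \frac{196}{25}\right)^{2}}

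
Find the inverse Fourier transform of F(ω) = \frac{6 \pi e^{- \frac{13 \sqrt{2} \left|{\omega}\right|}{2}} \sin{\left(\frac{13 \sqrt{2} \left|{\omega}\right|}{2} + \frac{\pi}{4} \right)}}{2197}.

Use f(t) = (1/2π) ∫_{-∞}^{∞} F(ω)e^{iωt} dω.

f(t) = \frac{6}{t^{4} + 28561}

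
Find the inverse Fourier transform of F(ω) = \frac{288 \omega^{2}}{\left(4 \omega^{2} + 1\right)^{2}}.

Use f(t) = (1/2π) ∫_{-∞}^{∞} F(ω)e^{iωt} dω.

f(t) = 9 \left(1 - \frac{\left|{t}\right|}{2}\right) e^{- \frac{\left|{t}\right|}{2}}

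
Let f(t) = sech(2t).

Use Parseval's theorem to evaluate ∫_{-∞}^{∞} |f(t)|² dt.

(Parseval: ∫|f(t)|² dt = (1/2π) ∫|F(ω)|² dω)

∫|f(t)|² dt = 1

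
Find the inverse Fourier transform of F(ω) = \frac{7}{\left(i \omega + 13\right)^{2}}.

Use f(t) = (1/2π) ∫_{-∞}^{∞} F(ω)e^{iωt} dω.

f(t) = 7 t e^{- 13 t} u\left(t\right)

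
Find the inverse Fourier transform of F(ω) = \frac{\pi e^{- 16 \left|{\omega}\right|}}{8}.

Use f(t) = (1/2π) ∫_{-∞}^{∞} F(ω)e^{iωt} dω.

f(t) = \frac{2}{t^{2} + 256}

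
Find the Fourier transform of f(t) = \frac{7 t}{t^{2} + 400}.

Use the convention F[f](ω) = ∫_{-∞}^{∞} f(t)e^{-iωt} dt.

F(ω) = - 7 i \pi e^{- 20 \left|{\omega}\right|} \operatorname{sign}{\left(\omega \right)}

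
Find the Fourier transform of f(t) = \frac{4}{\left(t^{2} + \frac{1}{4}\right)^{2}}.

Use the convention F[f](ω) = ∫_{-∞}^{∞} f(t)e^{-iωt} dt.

F(ω) = 8 \pi \left(\left|{\omega}\right| + 2\right) e^{- \frac{\left|{\omega}\right|}{2}}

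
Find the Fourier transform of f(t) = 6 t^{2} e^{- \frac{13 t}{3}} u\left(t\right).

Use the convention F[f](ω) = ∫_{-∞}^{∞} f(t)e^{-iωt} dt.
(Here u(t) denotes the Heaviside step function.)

F(ω) = \frac{324}{\left(3 i \omega + 13\right)^{3}}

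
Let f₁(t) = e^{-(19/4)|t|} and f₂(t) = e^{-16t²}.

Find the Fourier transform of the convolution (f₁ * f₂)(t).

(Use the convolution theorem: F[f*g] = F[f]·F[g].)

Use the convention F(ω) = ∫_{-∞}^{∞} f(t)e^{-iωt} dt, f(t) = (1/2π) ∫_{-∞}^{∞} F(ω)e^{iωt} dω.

F[f₁*f₂](ω) = \frac{38 \sqrt{\pi} e^{- \frac{\omega^{2}}{64}}}{16 \omega^{2} + 361}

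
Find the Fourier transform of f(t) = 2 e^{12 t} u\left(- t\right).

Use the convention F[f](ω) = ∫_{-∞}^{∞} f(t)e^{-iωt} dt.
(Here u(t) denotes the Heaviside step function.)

F(ω) = - \frac{2}{i \omega - 12}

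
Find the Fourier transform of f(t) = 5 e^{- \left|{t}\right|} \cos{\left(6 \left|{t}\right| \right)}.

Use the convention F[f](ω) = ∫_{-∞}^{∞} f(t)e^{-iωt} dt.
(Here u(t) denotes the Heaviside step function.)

F(ω) = \frac{10 \left(\omega^{2} + 37\right)}{\omega^{4} - 70 \omega^{2} + 1369}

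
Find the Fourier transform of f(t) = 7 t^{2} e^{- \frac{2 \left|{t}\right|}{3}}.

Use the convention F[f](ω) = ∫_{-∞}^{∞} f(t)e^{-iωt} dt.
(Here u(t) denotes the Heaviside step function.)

F(ω) = \frac{1512 \left(4 - 27 \omega^{2}\right)}{\left(9 \omega^{2} + 4\right)^{3}}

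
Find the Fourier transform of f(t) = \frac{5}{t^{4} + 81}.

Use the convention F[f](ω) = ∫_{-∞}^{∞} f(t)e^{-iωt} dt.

F(ω) = \frac{5 \pi e^{- \frac{3 \sqrt{2} \left|{\omega}\right|}{2}} \sin{\left(\frac{3 \sqrt{2} \left|{\omega}\right|}{2} + \frac{\pi}{4} \right)}}{27}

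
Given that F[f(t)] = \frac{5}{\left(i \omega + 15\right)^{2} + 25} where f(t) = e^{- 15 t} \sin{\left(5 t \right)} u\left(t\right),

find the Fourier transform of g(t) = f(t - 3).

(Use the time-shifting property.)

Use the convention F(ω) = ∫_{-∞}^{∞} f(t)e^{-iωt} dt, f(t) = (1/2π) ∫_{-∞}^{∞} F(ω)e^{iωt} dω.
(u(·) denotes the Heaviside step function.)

F[g](ω) = \frac{5 e^{- 3 i \omega}}{\left(i \omega + 15\right)^{2} + 25}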